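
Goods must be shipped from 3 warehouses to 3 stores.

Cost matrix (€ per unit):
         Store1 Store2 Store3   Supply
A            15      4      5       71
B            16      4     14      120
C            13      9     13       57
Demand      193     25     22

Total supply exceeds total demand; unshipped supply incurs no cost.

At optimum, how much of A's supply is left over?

An optimal plan:
  A→Store1: 49 units
  A→Store3: 22 units
  B→Store1: 87 units
  B→Store2: 25 units
  C→Store1: 57 units
Total cost = €3078.
A ships 71 of its 71, leaving 0.

0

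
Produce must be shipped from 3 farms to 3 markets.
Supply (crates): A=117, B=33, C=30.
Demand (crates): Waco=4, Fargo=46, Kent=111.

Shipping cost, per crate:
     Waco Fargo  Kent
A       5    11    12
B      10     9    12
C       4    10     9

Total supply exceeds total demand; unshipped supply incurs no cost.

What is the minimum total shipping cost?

1702

An optimal shipping plan:
  A–Waco: 4 × 5 = 20
  A–Fargo: 13 × 11 = 143
  A–Kent: 81 × 12 = 972
  B–Fargo: 33 × 9 = 297
  C–Kent: 30 × 9 = 270
Total = 20 + 143 + 972 + 297 + 270 = 1702.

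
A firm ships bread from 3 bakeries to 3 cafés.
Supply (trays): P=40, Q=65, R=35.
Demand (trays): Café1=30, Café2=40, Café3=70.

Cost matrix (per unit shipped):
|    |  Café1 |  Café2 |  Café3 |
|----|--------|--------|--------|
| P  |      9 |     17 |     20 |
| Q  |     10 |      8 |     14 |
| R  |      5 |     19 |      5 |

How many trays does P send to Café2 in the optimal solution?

Solving gives:
  P→Café1: 30 trays
  P→Café3: 10 trays
  Q→Café2: 40 trays
  Q→Café3: 25 trays
  R→Café3: 35 trays
Total cost = 1315.
The route P→Café2 is not used.

0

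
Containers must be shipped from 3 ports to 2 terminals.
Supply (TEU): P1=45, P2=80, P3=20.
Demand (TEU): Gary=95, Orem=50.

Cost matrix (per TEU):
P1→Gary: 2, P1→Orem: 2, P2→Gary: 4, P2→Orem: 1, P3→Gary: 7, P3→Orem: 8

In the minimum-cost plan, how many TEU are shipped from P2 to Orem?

50

Solving gives:
  P1->Gary: 45 TEU
  P2->Gary: 30 TEU
  P2->Orem: 50 TEU
  P3->Gary: 20 TEU
Total cost = 400.
So P2→Orem carries 50 TEU.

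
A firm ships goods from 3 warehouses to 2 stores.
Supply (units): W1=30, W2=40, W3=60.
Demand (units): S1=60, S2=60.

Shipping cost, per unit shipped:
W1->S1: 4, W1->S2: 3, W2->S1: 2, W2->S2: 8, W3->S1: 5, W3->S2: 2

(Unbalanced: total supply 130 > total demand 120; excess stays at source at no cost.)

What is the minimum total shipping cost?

Optimal allocation:
  W1 to S1: 20 × 4 = 80
  W2 to S1: 40 × 2 = 80
  W3 to S2: 60 × 2 = 120
Total = 80 + 80 + 120 = 280.

280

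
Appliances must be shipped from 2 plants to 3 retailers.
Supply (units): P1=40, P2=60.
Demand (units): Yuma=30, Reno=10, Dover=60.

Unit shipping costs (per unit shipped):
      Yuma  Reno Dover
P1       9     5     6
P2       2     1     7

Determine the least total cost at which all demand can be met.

An optimal shipping plan:
  P1→Dover: 40 × 6 = 240
  P2→Yuma: 30 × 2 = 60
  P2→Reno: 10 × 1 = 10
  P2→Dover: 20 × 7 = 140
Total = 240 + 60 + 10 + 140 = 450.
(Supply check: P1 ships 40; P2 ships 60.)

450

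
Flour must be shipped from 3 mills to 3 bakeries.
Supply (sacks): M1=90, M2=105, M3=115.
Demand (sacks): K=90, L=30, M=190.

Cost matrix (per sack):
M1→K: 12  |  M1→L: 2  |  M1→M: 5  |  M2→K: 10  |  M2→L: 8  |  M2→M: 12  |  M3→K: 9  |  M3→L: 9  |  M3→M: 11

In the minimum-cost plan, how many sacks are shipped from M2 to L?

30

Optimal shipments:
  M1->M: 90 sacks
  M2->L: 30 sacks
  M2->M: 75 sacks
  M3->K: 90 sacks
  M3->M: 25 sacks
Total cost = 2675.
So M2→L carries 30 sacks.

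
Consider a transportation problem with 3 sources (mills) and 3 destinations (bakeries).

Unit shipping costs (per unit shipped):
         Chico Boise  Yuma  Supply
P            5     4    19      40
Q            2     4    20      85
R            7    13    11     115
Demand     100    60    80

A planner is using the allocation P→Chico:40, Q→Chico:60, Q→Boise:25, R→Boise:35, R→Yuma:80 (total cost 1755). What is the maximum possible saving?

260

Current plan cost = 40·5 + 60·2 + 25·4 + 35·13 + 80·11 = 1755.
Optimal plan:
  P–Boise: 40 × 4 = 160
  Q–Chico: 65 × 2 = 130
  Q–Boise: 20 × 4 = 80
  R–Chico: 35 × 7 = 245
  R–Yuma: 80 × 11 = 880
Optimal cost = 1495.
Saving = 1755 − 1495 = 260.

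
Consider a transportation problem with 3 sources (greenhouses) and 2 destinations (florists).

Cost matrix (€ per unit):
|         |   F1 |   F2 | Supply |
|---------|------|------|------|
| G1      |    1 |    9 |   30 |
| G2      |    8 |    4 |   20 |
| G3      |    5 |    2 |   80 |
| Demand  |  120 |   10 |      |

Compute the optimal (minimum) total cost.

550

A cheapest plan:
  G1–F1: 30 × €1 = €30
  G2–F1: 10 × €8 = €80
  G2–F2: 10 × €4 = €40
  G3–F1: 80 × €5 = €400
Total = 30 + 80 + 40 + 400 = €550.
(Supply check: G1 ships 30; G2 ships 20; G3 ships 80.)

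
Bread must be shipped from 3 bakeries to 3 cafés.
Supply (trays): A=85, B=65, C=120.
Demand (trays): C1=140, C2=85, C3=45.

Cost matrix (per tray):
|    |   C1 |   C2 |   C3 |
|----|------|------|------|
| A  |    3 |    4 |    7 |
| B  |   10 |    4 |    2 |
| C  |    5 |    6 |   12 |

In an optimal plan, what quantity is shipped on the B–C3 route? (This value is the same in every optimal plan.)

45

The minimum-cost plan:
  A–C1: 20 trays
  A–C2: 65 trays
  B–C2: 20 trays
  B–C3: 45 trays
  C–C1: 120 trays
Total cost = 1090.
So B→C3 carries 45 trays.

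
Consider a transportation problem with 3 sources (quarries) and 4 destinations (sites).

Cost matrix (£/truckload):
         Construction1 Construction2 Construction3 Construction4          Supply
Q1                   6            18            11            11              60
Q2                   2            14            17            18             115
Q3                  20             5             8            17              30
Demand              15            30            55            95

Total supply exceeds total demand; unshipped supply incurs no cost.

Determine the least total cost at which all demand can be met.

2405

An optimal shipping plan:
  Q1→Construction4: 60 × £11 = £660
  Q2→Construction1: 15 × £2 = £30
  Q2→Construction2: 30 × £14 = £420
  Q2→Construction3: 25 × £17 = £425
  Q2→Construction4: 35 × £18 = £630
  Q3→Construction3: 30 × £8 = £240
Total = 660 + 30 + 420 + 425 + 630 + 240 = £2405.
(Supply check: Q1 ships 60; Q2 ships 105; Q3 ships 30.)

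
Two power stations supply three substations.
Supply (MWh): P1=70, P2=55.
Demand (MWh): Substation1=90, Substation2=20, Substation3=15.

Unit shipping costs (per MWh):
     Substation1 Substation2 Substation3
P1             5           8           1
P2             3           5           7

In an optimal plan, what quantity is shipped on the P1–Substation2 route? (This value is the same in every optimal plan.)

Solving gives:
  P1->Substation1: 55 × 5 = 275
  P1->Substation3: 15 × 1 = 15
  P2->Substation1: 35 × 3 = 105
  P2->Substation2: 20 × 5 = 100
Total cost = 495.
The route P1→Substation2 is not used.

0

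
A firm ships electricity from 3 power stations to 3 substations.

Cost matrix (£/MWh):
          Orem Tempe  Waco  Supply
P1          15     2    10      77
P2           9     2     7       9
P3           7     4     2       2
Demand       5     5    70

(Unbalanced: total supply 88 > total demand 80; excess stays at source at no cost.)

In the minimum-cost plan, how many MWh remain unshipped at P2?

0

An optimal plan:
  P1 to Tempe: 5 × £2 = £10
  P1 to Waco: 64 × £10 = £640
  P2 to Orem: 5 × £9 = £45
  P2 to Waco: 4 × £7 = £28
  P3 to Waco: 2 × £2 = £4
Total cost = £727.
P2 ships 9 of its 9, leaving 0.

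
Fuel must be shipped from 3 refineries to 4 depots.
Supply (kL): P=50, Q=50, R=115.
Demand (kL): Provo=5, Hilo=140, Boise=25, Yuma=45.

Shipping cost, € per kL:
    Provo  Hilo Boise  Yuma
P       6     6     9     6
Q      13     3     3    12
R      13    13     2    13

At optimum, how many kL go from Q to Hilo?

Optimal shipments:
  P→Hilo: 50 × €6 = €300
  Q→Hilo: 50 × €3 = €150
  R→Provo: 5 × €13 = €65
  R→Hilo: 40 × €13 = €520
  R→Boise: 25 × €2 = €50
  R→Yuma: 45 × €13 = €585
Total cost = €1670.
So Q→Hilo carries 50 kL.

50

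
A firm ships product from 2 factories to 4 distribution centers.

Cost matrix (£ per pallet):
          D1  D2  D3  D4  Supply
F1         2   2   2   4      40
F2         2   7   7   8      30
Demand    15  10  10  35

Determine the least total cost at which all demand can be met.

270

Optimal allocation:
  F1->D2: 10 × £2 = £20
  F1->D3: 10 × £2 = £20
  F1->D4: 20 × £4 = £80
  F2->D1: 15 × £2 = £30
  F2->D4: 15 × £8 = £120
Total = 20 + 20 + 80 + 30 + 120 = £270.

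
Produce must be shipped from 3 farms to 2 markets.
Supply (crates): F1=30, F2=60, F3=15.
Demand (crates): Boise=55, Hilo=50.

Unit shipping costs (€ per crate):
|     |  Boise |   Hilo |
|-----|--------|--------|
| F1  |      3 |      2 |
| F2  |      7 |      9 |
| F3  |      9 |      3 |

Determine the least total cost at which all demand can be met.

An optimal shipping plan:
  F1–Hilo: 30 × €2 = €60
  F2–Boise: 55 × €7 = €385
  F2–Hilo: 5 × €9 = €45
  F3–Hilo: 15 × €3 = €45
Total = 60 + 385 + 45 + 45 = €535.

535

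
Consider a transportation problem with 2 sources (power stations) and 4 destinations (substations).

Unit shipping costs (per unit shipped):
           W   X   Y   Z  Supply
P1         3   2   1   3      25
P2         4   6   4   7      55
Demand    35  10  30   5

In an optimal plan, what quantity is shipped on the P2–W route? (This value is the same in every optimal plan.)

The minimum-cost plan:
  P1–X: 10 × 2 = 20
  P1–Y: 10 × 1 = 10
  P1–Z: 5 × 3 = 15
  P2–W: 35 × 4 = 140
  P2–Y: 20 × 4 = 80
Total cost = 265.
So P2→W carries 35 MWh.

35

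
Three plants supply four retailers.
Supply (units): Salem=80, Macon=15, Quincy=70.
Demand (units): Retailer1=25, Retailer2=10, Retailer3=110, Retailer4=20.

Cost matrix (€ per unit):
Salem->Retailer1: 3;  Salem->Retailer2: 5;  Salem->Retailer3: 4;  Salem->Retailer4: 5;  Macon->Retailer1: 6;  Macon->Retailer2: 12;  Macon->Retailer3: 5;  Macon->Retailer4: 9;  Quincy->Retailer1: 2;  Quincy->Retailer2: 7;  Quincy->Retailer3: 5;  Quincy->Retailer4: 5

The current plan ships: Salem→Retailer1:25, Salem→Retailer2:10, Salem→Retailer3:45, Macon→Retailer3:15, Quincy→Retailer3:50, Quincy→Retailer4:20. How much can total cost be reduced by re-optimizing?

50

Current plan cost = 25·3 + 10·5 + 45·4 + 15·5 + 50·5 + 20·5 = €730.
Optimal plan:
  Salem→Retailer2: 10 × €5 = €50
  Salem→Retailer3: 70 × €4 = €280
  Macon→Retailer3: 15 × €5 = €75
  Quincy→Retailer1: 25 × €2 = €50
  Quincy→Retailer3: 25 × €5 = €125
  Quincy→Retailer4: 20 × €5 = €100
Optimal cost = €680.
Saving = 730 − 680 = €50.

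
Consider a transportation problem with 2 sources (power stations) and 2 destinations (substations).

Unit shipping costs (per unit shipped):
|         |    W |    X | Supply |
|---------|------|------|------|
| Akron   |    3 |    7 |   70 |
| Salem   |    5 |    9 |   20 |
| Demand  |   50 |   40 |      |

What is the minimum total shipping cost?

A cheapest plan:
  Akron->W: 30 × 3 = 90
  Akron->X: 40 × 7 = 280
  Salem->W: 20 × 5 = 100
Total = 90 + 280 + 100 = 470.
(Supply check: Akron ships 70; Salem ships 20.)

470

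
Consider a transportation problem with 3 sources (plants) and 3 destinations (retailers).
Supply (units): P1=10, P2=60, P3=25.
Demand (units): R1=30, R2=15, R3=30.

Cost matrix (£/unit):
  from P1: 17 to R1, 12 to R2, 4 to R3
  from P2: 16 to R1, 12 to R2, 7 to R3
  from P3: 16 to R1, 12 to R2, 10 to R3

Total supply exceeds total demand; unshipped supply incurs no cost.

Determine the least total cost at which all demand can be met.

840

A cheapest plan:
  P1–R3: 10 × £4 = £40
  P2–R1: 25 × £16 = £400
  P2–R2: 15 × £12 = £180
  P2–R3: 20 × £7 = £140
  P3–R1: 5 × £16 = £80
Total = 40 + 400 + 180 + 140 + 80 = £840.
(Supply check: P1 ships 10; P2 ships 60; P3 ships 5.)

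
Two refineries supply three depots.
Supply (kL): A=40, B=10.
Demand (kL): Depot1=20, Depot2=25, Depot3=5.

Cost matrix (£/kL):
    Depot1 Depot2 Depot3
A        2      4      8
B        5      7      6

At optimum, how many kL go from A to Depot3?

0

Solving gives:
  A→Depot1: 15 × £2 = £30
  A→Depot2: 25 × £4 = £100
  B→Depot1: 5 × £5 = £25
  B→Depot3: 5 × £6 = £30
Total cost = £185.
The route A→Depot3 is not used.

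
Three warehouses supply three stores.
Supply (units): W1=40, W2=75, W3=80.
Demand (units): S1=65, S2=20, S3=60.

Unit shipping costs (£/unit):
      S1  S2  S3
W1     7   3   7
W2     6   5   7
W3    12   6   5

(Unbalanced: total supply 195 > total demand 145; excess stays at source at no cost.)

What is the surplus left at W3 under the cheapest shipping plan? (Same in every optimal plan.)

20

Minimum-cost shipments:
  W1→S2: 20 × £3 = £60
  W2→S1: 65 × £6 = £390
  W3→S3: 60 × £5 = £300
Total cost = £750.
W3 ships 60 of its 80, leaving 20.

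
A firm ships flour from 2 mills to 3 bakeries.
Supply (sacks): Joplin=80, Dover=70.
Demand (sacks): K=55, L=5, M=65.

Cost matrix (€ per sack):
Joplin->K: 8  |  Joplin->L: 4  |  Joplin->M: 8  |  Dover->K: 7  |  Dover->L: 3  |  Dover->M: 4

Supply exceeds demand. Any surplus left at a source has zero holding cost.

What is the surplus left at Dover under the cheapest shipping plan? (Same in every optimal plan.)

An optimal plan:
  Joplin->K: 55 × €8 = €440
  Dover->L: 5 × €3 = €15
  Dover->M: 65 × €4 = €260
Total cost = €715.
Dover ships 70 of its 70, leaving 0.

0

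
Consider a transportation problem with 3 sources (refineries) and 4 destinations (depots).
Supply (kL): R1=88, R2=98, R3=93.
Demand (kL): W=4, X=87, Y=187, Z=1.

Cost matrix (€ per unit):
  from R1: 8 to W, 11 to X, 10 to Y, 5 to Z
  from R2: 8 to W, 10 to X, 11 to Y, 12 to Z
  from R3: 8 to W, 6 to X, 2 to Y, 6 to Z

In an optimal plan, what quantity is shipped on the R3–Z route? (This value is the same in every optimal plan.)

Optimal shipments:
  R1→Y: 87 × €10 = €870
  R1→Z: 1 × €5 = €5
  R2→W: 4 × €8 = €32
  R2→X: 87 × €10 = €870
  R2→Y: 7 × €11 = €77
  R3→Y: 93 × €2 = €186
Total cost = €2040.
The route R3→Z is not used.

0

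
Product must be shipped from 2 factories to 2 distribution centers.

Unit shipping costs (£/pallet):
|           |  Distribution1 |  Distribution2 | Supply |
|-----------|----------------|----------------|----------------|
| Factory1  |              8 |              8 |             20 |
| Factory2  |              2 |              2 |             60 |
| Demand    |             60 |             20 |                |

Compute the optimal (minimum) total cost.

280

One minimum-cost allocation:
  Factory1 to Distribution2: 20 × £8 = £160
  Factory2 to Distribution1: 60 × £2 = £120
Total = 160 + 120 = £280.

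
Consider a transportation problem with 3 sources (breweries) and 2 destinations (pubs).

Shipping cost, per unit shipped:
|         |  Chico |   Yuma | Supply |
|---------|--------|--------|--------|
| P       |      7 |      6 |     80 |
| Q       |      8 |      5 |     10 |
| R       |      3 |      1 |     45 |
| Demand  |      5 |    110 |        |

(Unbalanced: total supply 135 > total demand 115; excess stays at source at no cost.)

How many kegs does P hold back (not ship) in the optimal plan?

An optimal plan:
  P→Chico: 5 × 7 = 35
  P→Yuma: 55 × 6 = 330
  Q→Yuma: 10 × 5 = 50
  R→Yuma: 45 × 1 = 45
Total cost = 460.
P ships 60 of its 80, leaving 20.

20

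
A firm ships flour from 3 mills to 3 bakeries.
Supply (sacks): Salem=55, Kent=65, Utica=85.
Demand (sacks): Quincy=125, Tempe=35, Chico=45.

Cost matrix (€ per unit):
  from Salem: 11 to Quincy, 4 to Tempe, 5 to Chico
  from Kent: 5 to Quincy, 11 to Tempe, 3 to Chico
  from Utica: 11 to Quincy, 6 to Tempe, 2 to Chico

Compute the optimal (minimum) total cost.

A cheapest plan:
  Salem to Quincy: 20 sacks
  Salem to Tempe: 35 sacks
  Kent to Quincy: 65 sacks
  Utica to Quincy: 40 sacks
  Utica to Chico: 45 sacks
Total cost = €1215.

1215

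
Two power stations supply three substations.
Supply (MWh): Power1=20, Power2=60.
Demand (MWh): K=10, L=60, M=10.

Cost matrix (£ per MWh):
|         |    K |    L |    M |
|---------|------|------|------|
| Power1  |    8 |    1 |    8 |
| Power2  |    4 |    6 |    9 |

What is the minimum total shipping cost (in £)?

390

Optimal allocation:
  Power1–L: 20 × £1 = £20
  Power2–K: 10 × £4 = £40
  Power2–L: 40 × £6 = £240
  Power2–M: 10 × £9 = £90
Total = 20 + 40 + 240 + 90 = £390.
(Supply check: Power1 ships 20; Power2 ships 60.)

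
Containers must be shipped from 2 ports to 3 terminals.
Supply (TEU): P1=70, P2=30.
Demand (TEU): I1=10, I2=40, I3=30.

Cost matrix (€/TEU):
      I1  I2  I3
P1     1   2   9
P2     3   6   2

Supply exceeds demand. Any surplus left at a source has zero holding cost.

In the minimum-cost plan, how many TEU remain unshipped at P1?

An optimal plan:
  P1 to I1: 10 × €1 = €10
  P1 to I2: 40 × €2 = €80
  P2 to I3: 30 × €2 = €60
Total cost = €150.
P1 ships 50 of its 70, leaving 20.

20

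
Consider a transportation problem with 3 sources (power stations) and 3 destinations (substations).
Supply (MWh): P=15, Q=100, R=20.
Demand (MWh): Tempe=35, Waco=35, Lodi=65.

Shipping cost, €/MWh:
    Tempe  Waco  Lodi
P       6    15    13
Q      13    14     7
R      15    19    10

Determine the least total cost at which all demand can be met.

One minimum-cost allocation:
  P–Tempe: 15 × €6 = €90
  Q–Waco: 35 × €14 = €490
  Q–Lodi: 65 × €7 = €455
  R–Tempe: 20 × €15 = €300
Total = 90 + 490 + 455 + 300 = €1335.
(Supply check: P ships 15; Q ships 100; R ships 20.)

1335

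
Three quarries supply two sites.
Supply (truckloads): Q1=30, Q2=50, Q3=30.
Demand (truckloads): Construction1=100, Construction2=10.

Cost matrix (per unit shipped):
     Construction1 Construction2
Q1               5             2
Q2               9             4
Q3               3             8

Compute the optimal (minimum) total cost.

A cheapest plan:
  Q1->Construction1: 30 × 5 = 150
  Q2->Construction1: 40 × 9 = 360
  Q2->Construction2: 10 × 4 = 40
  Q3->Construction1: 30 × 3 = 90
Total = 150 + 360 + 40 + 90 = 640.
(Supply check: Q1 ships 30; Q2 ships 50; Q3 ships 30.)

640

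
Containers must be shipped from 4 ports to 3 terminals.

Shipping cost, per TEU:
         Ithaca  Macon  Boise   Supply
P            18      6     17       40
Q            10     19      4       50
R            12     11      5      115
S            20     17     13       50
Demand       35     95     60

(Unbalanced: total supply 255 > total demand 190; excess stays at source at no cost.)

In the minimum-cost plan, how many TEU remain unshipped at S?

An optimal plan:
  P to Macon: 40 × 6 = 240
  Q to Ithaca: 35 × 10 = 350
  Q to Boise: 15 × 4 = 60
  R to Macon: 55 × 11 = 605
  R to Boise: 45 × 5 = 225
Total cost = 1480.
S ships 0 of its 50, leaving 50.

50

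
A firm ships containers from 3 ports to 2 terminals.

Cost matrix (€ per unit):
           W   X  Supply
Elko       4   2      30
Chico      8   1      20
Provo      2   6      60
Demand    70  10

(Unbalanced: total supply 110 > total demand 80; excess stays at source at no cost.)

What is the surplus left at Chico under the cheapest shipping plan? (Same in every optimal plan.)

Minimum-cost shipments:
  Elko→W: 10 × €4 = €40
  Chico→X: 10 × €1 = €10
  Provo→W: 60 × €2 = €120
Total cost = €170.
Chico ships 10 of its 20, leaving 10.

10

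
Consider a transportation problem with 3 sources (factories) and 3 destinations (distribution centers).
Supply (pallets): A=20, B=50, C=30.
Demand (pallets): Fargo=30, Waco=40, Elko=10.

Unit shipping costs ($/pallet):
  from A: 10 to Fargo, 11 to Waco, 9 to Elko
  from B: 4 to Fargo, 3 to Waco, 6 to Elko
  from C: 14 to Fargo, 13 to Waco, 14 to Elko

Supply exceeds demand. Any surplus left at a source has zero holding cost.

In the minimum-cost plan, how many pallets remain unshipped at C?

An optimal plan:
  A–Fargo: 10 × $10 = $100
  A–Elko: 10 × $9 = $90
  B–Fargo: 10 × $4 = $40
  B–Waco: 40 × $3 = $120
  C–Fargo: 10 × $14 = $140
Total cost = $490.
C ships 10 of its 30, leaving 20.

20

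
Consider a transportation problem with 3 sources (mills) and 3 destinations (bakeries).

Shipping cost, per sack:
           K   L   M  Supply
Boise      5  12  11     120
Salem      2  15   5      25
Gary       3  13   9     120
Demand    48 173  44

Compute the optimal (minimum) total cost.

Optimal allocation:
  Boise–L: 120 × 12 = 1440
  Salem–M: 25 × 5 = 125
  Gary–K: 48 × 3 = 144
  Gary–L: 53 × 13 = 689
  Gary–M: 19 × 9 = 171
Total = 1440 + 125 + 144 + 689 + 171 = 2569.

2569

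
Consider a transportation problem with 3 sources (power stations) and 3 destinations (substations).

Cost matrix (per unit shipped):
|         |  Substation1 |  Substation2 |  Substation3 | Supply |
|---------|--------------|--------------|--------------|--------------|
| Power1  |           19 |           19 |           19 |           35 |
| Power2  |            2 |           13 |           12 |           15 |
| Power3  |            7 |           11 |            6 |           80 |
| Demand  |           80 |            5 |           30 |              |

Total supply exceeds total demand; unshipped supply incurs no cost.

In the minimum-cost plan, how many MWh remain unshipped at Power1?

Minimum-cost shipments:
  Power1–Substation1: 15 MWh
  Power1–Substation2: 5 MWh
  Power2–Substation1: 15 MWh
  Power3–Substation1: 50 MWh
  Power3–Substation3: 30 MWh
Total cost = 940.
Power1 ships 20 of its 35, leaving 15.

15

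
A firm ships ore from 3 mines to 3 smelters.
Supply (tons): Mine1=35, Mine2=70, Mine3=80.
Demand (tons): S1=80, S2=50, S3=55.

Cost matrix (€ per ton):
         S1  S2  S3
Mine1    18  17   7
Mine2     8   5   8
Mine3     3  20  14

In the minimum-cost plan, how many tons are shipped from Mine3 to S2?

The minimum-cost plan:
  Mine1–S3: 35 × €7 = €245
  Mine2–S2: 50 × €5 = €250
  Mine2–S3: 20 × €8 = €160
  Mine3–S1: 80 × €3 = €240
Total cost = €895.
The route Mine3→S2 is not used.

0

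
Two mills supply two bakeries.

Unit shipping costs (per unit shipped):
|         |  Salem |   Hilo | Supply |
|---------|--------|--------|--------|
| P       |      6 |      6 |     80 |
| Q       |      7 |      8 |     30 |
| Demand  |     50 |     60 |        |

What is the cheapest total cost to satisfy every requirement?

An optimal shipping plan:
  P–Salem: 20 × 6 = 120
  P–Hilo: 60 × 6 = 360
  Q–Salem: 30 × 7 = 210
Total = 120 + 360 + 210 = 690.

690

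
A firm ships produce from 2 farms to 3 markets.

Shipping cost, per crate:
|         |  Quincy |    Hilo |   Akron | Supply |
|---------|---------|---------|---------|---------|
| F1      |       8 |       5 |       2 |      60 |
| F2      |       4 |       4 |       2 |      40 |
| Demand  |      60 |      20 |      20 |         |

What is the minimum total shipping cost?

Optimal allocation:
  F1->Quincy: 20 × 8 = 160
  F1->Hilo: 20 × 5 = 100
  F1->Akron: 20 × 2 = 40
  F2->Quincy: 40 × 4 = 160
Total = 160 + 100 + 40 + 160 = 460.

460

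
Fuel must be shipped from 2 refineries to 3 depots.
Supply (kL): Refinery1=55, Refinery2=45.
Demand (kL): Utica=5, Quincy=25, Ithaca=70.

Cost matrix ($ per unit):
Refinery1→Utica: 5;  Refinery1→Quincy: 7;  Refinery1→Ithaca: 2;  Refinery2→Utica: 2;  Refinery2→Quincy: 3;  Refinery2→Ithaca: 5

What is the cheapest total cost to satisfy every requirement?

Optimal allocation:
  Refinery1→Ithaca: 55 kL
  Refinery2→Utica: 5 kL
  Refinery2→Quincy: 25 kL
  Refinery2→Ithaca: 15 kL
Total cost = $270.

270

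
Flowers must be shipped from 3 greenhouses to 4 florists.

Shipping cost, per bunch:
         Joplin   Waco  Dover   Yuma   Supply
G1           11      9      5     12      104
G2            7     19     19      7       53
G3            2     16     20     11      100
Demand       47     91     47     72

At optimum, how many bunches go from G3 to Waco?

Optimal shipments:
  G1→Waco: 57 bunches
  G1→Dover: 47 bunches
  G2→Yuma: 53 bunches
  G3→Joplin: 47 bunches
  G3→Waco: 34 bunches
  G3→Yuma: 19 bunches
Total cost = 1966.
So G3→Waco carries 34 bunches.

34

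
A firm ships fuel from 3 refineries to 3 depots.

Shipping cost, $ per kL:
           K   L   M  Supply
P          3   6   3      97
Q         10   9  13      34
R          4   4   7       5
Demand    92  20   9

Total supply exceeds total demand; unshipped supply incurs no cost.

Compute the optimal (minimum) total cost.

482

A cheapest plan:
  P->K: 88 kL
  P->M: 9 kL
  Q->L: 19 kL
  R->K: 4 kL
  R->L: 1 kL
Total cost = $482.
(Supply check: P ships 97; Q ships 19; R ships 5.)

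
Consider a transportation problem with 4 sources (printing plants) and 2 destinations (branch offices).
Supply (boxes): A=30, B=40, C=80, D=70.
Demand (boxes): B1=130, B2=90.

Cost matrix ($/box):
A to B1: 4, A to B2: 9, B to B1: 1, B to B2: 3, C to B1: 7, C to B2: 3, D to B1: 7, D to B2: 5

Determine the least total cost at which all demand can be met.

870

Optimal allocation:
  A->B1: 30 × $4 = $120
  B->B1: 40 × $1 = $40
  C->B2: 80 × $3 = $240
  D->B1: 60 × $7 = $420
  D->B2: 10 × $5 = $50
Total = 120 + 40 + 240 + 420 + 50 = $870.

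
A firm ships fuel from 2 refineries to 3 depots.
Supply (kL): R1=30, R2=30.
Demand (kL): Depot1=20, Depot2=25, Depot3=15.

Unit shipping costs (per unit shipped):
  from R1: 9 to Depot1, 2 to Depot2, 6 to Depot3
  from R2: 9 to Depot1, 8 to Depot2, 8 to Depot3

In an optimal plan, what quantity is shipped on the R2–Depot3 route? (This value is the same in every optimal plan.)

10

The minimum-cost plan:
  R1 to Depot2: 25 kL
  R1 to Depot3: 5 kL
  R2 to Depot1: 20 kL
  R2 to Depot3: 10 kL
Total cost = 340.
So R2→Depot3 carries 10 kL.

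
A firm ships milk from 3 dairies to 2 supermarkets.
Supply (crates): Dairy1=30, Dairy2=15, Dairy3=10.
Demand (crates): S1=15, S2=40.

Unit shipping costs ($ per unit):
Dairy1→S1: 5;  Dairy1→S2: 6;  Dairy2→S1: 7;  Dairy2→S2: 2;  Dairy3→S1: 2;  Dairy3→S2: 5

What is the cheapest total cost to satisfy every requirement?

Optimal allocation:
  Dairy1 to S1: 5 × $5 = $25
  Dairy1 to S2: 25 × $6 = $150
  Dairy2 to S2: 15 × $2 = $30
  Dairy3 to S1: 10 × $2 = $20
Total = 25 + 150 + 30 + 20 = $225.
(Supply check: Dairy1 ships 30; Dairy2 ships 15; Dairy3 ships 10.)

225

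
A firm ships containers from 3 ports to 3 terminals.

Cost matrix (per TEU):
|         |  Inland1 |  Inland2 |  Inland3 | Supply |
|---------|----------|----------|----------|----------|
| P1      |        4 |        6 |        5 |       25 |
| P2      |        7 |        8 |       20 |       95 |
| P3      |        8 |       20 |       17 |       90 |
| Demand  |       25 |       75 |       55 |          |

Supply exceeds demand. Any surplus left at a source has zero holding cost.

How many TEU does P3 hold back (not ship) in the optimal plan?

An optimal plan:
  P1 to Inland3: 25 × 5 = 125
  P2 to Inland1: 20 × 7 = 140
  P2 to Inland2: 75 × 8 = 600
  P3 to Inland1: 5 × 8 = 40
  P3 to Inland3: 30 × 17 = 510
Total cost = 1415.
P3 ships 35 of its 90, leaving 55.

55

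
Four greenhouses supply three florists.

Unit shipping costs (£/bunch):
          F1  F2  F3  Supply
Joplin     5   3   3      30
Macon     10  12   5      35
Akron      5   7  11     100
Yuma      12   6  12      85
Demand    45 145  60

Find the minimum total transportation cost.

1385

One minimum-cost allocation:
  Joplin->F2: 5 × £3 = £15
  Joplin->F3: 25 × £3 = £75
  Macon->F3: 35 × £5 = £175
  Akron->F1: 45 × £5 = £225
  Akron->F2: 55 × £7 = £385
  Yuma->F2: 85 × £6 = £510
Total = 15 + 75 + 175 + 225 + 385 + 510 = £1385.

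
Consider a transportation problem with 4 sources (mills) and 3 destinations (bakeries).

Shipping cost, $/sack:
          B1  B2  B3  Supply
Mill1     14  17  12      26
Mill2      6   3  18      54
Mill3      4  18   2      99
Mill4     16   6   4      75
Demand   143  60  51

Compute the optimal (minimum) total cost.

An optimal shipping plan:
  Mill1→B1: 26 × $14 = $364
  Mill2→B1: 18 × $6 = $108
  Mill2→B2: 36 × $3 = $108
  Mill3→B1: 99 × $4 = $396
  Mill4→B2: 24 × $6 = $144
  Mill4→B3: 51 × $4 = $204
Total = 364 + 108 + 108 + 396 + 144 + 204 = $1324.

1324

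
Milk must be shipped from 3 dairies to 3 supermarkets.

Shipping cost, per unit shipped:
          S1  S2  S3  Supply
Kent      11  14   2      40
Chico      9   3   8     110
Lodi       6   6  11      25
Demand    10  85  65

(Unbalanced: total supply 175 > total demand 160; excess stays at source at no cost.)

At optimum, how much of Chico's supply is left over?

0

Minimum-cost shipments:
  Kent→S3: 40 crates
  Chico→S2: 85 crates
  Chico→S3: 25 crates
  Lodi→S1: 10 crates
Total cost = 595.
Chico ships 110 of its 110, leaving 0.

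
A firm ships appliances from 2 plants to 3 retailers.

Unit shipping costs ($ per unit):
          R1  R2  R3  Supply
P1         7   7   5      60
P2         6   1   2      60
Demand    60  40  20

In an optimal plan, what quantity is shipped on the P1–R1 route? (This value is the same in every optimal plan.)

Optimal shipments:
  P1→R1: 60 × $7 = $420
  P2→R2: 40 × $1 = $40
  P2→R3: 20 × $2 = $40
Total cost = $500.
So P1→R1 carries 60 units.

60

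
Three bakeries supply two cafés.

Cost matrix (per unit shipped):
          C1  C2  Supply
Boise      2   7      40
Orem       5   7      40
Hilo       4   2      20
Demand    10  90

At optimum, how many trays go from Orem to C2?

40

Optimal shipments:
  Boise->C1: 10 × 2 = 20
  Boise->C2: 30 × 7 = 210
  Orem->C2: 40 × 7 = 280
  Hilo->C2: 20 × 2 = 40
Total cost = 550.
So Orem→C2 carries 40 trays.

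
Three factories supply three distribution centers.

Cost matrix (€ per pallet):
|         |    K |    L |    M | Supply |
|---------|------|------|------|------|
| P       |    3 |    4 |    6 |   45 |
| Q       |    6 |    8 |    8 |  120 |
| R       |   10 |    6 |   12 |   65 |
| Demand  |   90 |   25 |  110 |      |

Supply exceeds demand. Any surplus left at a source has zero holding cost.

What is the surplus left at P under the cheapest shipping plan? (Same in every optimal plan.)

Minimum-cost shipments:
  P→K: 45 pallets
  Q→K: 45 pallets
  Q→M: 75 pallets
  R→L: 25 pallets
  R→M: 35 pallets
Total cost = €1575.
P ships 45 of its 45, leaving 0.

0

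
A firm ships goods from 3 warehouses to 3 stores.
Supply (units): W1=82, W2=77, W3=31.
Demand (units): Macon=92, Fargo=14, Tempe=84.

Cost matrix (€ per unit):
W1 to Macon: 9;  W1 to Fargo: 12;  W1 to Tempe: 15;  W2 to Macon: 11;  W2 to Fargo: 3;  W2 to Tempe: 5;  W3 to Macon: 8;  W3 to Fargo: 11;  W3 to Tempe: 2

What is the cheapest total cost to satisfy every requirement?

An optimal shipping plan:
  W1 to Macon: 82 × €9 = €738
  W2 to Macon: 10 × €11 = €110
  W2 to Fargo: 14 × €3 = €42
  W2 to Tempe: 53 × €5 = €265
  W3 to Tempe: 31 × €2 = €62
Total = 738 + 110 + 42 + 265 + 62 = €1217.

1217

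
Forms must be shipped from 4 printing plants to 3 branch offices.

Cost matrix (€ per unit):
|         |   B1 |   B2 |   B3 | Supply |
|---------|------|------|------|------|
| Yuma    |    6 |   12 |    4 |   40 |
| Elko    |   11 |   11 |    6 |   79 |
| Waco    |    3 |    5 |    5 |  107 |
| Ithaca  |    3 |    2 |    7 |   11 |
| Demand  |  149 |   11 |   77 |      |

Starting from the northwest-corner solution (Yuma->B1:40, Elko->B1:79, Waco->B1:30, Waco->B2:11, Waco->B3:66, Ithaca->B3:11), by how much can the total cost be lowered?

594

Current plan cost = 40·6 + 79·11 + 30·3 + 11·5 + 66·5 + 11·7 = €1661.
Optimal plan:
  Yuma–B1: 40 boxes
  Elko–B1: 2 boxes
  Elko–B3: 77 boxes
  Waco–B1: 107 boxes
  Ithaca–B2: 11 boxes
Optimal cost = €1067.
Saving = 1661 − 1067 = €594.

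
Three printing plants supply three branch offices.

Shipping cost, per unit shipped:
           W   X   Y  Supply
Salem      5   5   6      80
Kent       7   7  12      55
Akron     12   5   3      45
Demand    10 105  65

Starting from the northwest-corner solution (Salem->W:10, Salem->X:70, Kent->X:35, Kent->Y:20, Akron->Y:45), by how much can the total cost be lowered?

80

Current plan cost = 10·5 + 70·5 + 35·7 + 20·12 + 45·3 = 1020.
Optimal plan:
  Salem–X: 60 × 5 = 300
  Salem–Y: 20 × 6 = 120
  Kent–W: 10 × 7 = 70
  Kent–X: 45 × 7 = 315
  Akron–Y: 45 × 3 = 135
Optimal cost = 940.
Saving = 1020 − 940 = 80.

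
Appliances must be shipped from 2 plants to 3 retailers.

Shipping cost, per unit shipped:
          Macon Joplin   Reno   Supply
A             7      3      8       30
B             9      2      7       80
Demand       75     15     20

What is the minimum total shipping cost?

A cheapest plan:
  A to Macon: 30 × 7 = 210
  B to Macon: 45 × 9 = 405
  B to Joplin: 15 × 2 = 30
  B to Reno: 20 × 7 = 140
Total = 210 + 405 + 30 + 140 = 785.
(Supply check: A ships 30; B ships 80.)

785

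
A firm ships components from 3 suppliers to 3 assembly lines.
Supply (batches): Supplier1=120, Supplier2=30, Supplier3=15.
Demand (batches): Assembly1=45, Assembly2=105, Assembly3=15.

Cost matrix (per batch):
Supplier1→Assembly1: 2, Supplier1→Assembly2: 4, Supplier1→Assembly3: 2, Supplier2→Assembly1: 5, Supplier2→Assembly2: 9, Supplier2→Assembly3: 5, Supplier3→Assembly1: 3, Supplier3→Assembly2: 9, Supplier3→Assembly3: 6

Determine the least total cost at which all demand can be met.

Optimal allocation:
  Supplier1 to Assembly2: 105 batches
  Supplier1 to Assembly3: 15 batches
  Supplier2 to Assembly1: 30 batches
  Supplier3 to Assembly1: 15 batches
Total cost = 645.

645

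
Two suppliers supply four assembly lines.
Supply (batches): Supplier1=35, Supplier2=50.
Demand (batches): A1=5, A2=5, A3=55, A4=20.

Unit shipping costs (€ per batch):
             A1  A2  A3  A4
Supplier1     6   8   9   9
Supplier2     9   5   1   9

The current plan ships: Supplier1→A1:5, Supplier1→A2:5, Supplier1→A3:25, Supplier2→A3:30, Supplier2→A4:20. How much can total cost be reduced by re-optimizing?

Current plan cost = 5·6 + 5·8 + 25·9 + 30·1 + 20·9 = €505.
Optimal plan:
  Supplier1->A1: 5 × €6 = €30
  Supplier1->A2: 5 × €8 = €40
  Supplier1->A3: 5 × €9 = €45
  Supplier1->A4: 20 × €9 = €180
  Supplier2->A3: 50 × €1 = €50
Optimal cost = €345.
Saving = 505 − 345 = €160.

160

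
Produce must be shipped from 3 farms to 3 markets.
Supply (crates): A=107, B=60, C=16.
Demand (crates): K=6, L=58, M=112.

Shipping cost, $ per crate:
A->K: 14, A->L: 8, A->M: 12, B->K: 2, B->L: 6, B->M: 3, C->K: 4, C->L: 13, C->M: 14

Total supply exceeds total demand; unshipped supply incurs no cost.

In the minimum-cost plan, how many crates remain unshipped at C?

An optimal plan:
  A->L: 58 × $8 = $464
  A->M: 49 × $12 = $588
  B->M: 60 × $3 = $180
  C->K: 6 × $4 = $24
  C->M: 3 × $14 = $42
Total cost = $1298.
C ships 9 of its 16, leaving 7.

7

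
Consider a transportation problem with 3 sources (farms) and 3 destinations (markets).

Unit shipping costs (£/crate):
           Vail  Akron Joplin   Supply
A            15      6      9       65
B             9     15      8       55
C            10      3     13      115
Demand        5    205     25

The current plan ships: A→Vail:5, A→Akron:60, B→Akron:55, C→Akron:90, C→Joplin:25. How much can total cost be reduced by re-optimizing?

Current plan cost = 5·15 + 60·6 + 55·15 + 90·3 + 25·13 = £1855.
Optimal plan:
  A->Akron: 65 × £6 = £390
  B->Vail: 5 × £9 = £45
  B->Akron: 25 × £15 = £375
  B->Joplin: 25 × £8 = £200
  C->Akron: 115 × £3 = £345
Optimal cost = £1355.
Saving = 1855 − 1355 = £500.

500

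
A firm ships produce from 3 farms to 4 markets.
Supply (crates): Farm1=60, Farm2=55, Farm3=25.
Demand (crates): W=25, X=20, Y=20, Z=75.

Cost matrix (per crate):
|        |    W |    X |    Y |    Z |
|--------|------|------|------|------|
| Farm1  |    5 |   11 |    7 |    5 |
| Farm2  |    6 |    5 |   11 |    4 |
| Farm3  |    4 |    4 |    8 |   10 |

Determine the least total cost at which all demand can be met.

Optimal allocation:
  Farm1→W: 20 × 5 = 100
  Farm1→Y: 20 × 7 = 140
  Farm1→Z: 20 × 5 = 100
  Farm2→Z: 55 × 4 = 220
  Farm3→W: 5 × 4 = 20
  Farm3→X: 20 × 4 = 80
Total = 100 + 140 + 100 + 220 + 20 + 80 = 660.

660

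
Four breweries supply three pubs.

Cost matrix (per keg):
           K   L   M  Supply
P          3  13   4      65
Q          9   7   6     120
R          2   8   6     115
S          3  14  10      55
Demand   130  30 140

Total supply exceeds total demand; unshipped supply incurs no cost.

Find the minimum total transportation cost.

An optimal shipping plan:
  P to M: 65 × 4 = 260
  Q to L: 30 × 7 = 210
  Q to M: 75 × 6 = 450
  R to K: 115 × 2 = 230
  S to K: 15 × 3 = 45
Total = 260 + 210 + 450 + 230 + 45 = 1195.

1195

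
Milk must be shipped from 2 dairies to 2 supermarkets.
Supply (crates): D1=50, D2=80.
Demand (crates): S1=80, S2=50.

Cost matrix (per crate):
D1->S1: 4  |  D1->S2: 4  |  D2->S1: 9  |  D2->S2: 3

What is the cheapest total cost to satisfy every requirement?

620

An optimal shipping plan:
  D1->S1: 50 × 4 = 200
  D2->S1: 30 × 9 = 270
  D2->S2: 50 × 3 = 150
Total = 200 + 270 + 150 = 620.
(Supply check: D1 ships 50; D2 ships 80.)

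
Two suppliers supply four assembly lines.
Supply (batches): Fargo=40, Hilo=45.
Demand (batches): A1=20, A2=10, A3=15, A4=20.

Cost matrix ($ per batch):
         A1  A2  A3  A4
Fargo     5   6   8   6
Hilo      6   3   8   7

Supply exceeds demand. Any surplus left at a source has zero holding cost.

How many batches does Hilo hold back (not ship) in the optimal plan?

An optimal plan:
  Fargo->A1: 20 batches
  Fargo->A4: 20 batches
  Hilo->A2: 10 batches
  Hilo->A3: 15 batches
Total cost = $370.
Hilo ships 25 of its 45, leaving 20.

20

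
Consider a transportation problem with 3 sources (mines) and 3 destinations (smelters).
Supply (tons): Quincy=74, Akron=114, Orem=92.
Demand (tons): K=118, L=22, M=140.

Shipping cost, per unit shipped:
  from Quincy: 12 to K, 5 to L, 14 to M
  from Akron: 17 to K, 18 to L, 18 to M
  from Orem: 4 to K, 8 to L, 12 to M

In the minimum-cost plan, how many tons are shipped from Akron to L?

0

Optimal shipments:
  Quincy→K: 26 tons
  Quincy→L: 22 tons
  Quincy→M: 26 tons
  Akron→M: 114 tons
  Orem→K: 92 tons
Total cost = 3206.
The route Akron→L is not used.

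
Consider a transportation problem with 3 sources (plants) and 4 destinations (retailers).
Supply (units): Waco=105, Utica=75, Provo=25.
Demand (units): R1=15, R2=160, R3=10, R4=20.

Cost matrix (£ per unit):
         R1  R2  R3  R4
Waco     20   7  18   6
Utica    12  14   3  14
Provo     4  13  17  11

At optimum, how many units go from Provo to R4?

10

Optimal shipments:
  Waco to R2: 95 × £7 = £665
  Waco to R4: 10 × £6 = £60
  Utica to R2: 65 × £14 = £910
  Utica to R3: 10 × £3 = £30
  Provo to R1: 15 × £4 = £60
  Provo to R4: 10 × £11 = £110
Total cost = £1835.
So Provo→R4 carries 10 units.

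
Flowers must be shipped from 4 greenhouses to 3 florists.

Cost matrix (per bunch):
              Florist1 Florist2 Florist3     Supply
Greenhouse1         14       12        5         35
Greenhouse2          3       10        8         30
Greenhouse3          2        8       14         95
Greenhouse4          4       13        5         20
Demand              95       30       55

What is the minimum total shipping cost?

735

A cheapest plan:
  Greenhouse1->Florist3: 35 × 5 = 175
  Greenhouse2->Florist1: 30 × 3 = 90
  Greenhouse3->Florist1: 65 × 2 = 130
  Greenhouse3->Florist2: 30 × 8 = 240
  Greenhouse4->Florist3: 20 × 5 = 100
Total = 175 + 90 + 130 + 240 + 100 = 735.
(Supply check: Greenhouse1 ships 35; Greenhouse2 ships 30; Greenhouse3 ships 95; Greenhouse4 ships 20.)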